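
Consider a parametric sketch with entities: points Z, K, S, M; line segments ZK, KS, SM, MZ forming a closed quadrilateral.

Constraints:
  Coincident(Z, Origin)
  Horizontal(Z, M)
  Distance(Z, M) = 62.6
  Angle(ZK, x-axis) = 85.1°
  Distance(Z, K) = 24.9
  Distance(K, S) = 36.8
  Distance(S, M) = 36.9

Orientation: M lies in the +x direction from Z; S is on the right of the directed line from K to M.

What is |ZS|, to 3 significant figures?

26.1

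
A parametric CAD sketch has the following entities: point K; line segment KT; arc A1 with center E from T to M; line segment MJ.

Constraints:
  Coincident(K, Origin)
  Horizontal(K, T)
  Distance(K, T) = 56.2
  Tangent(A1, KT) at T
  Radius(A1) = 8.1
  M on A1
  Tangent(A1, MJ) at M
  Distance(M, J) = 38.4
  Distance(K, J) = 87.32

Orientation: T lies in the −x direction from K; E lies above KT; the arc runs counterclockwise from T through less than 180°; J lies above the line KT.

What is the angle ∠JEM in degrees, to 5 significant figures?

78.089°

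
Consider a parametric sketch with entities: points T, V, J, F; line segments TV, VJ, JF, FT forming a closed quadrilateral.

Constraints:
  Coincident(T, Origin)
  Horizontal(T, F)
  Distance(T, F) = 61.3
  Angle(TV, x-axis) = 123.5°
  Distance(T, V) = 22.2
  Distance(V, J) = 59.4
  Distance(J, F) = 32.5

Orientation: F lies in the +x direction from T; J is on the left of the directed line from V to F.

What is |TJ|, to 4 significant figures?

54.49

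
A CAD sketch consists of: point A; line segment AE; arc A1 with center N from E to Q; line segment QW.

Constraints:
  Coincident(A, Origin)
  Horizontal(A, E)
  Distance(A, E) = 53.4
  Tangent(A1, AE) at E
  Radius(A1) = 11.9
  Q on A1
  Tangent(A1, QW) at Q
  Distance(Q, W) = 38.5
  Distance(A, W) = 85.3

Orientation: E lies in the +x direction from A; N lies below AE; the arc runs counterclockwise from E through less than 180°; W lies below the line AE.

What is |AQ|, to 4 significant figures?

48.73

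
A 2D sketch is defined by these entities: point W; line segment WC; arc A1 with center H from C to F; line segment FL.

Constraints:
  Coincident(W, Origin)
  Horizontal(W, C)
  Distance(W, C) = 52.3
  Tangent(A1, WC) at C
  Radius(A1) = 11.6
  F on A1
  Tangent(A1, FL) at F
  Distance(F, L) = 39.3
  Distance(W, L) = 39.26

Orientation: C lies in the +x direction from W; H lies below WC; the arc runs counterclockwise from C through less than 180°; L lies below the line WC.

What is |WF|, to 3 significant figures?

43.5

W is at the origin; W and C share the same y with |WC| = 52.3 and C on the +x side, so C = (52.3, 0.00). A1 meets WC tangentially, so HC is at right angles to WC, so H = C + (0, -11.6) = (52.3, -11.6). Since HF ⟂ FL (tangency), |HL| = √(11.6² + 39.3²) = 41.0 regardless of where F sits on A1. So L lies on both circle(W, 39.26) and circle(H, 41.0); the below-WC intersection is L = (18.4, -34.7). F is the foot of the tangent from L: F = (43.3, -4.25).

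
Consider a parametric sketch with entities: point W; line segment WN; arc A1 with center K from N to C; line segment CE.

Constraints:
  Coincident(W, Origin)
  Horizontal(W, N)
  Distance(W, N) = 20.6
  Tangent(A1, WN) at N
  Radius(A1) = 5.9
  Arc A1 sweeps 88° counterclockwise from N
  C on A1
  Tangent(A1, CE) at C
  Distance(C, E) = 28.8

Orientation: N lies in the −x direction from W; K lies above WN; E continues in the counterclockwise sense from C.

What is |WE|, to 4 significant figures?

37.10

W is at the origin; WN is horizontal with |WN| = 20.6 and N on the −x side, so N = (-20.60, 0.000). Tangency of A1 to WN means the radius KN is perpendicular to WN, so K = N + (0, 5.9) = (-20.60, 5.900). On A1, N sits at bearing -90° from K; an 88° counterclockwise sweep puts C at bearing -2°, so C = K + 5.9·(cos -2°, sin -2°) = (-14.70, 5.694). Since A1 is tangent to CE there, KC ⟂ CE, so CE runs along (−sin -2°, cos -2°); with |CE| = 28.8, E = (-13.70, 34.48). Then |WE| = |E − W| = 37.10.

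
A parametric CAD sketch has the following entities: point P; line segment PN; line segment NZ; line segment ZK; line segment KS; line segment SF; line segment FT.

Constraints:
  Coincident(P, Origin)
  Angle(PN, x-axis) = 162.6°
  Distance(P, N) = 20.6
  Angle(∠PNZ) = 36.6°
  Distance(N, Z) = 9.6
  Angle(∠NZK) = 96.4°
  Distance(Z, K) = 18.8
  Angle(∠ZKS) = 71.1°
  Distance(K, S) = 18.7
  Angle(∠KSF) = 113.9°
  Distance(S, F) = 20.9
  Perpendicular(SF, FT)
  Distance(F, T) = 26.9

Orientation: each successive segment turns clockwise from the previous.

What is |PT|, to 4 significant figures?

23.47

∠KSF = 113.9° gives SF at 120.6° from the x-axis; with |SF| = 20.9, F = (-31.68, 8.171). SF ⟂ FT, so FT runs at 30.60°; with |FT| = 26.9, T = (-8.525, 21.86). Then |PT| = |T − P| = 23.47.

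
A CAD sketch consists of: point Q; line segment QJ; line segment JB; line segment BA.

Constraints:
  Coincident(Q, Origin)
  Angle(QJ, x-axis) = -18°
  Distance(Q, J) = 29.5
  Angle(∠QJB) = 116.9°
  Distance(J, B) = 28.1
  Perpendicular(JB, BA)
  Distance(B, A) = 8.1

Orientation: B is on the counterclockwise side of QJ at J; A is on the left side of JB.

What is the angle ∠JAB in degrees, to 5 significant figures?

73.920°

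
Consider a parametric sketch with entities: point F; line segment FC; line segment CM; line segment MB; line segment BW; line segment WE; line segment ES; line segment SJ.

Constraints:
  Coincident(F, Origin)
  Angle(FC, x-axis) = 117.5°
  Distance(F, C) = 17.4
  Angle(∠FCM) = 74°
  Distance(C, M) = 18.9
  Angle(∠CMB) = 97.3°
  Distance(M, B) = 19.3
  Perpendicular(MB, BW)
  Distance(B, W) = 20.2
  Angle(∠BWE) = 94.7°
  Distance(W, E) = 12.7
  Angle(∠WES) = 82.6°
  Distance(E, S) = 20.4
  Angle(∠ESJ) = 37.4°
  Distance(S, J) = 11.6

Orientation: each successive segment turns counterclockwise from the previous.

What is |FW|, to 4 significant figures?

6.079

F is at the origin; FC runs at 117.5° with length 17.4, so C = (-8.034, 15.43). ∠FCM = 74.0° gives CM at -136.5° from the x-axis; with |CM| = 18.9, M = (-21.74, 2.424). ∠CMB = 97.3° gives MB at -53.80° from the x-axis; with |MB| = 19.3, B = (-10.35, -13.15). MB ⟂ BW, so BW runs at 36.20°; with |BW| = 20.2, W = (5.955, -1.220). Then |FW| = |W − F| = 6.079.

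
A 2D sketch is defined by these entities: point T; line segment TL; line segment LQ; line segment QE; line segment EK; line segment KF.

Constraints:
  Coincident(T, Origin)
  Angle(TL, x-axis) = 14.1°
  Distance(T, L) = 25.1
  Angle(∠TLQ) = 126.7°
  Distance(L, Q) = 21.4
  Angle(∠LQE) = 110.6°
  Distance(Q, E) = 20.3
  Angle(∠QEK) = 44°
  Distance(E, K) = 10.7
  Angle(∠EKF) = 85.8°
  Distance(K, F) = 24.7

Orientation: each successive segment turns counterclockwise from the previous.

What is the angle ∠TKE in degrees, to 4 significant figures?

145.0°

T is at the origin; TL runs at 14.1° with length 25.1, so L = (24.34, 6.115). ∠TLQ = 126.7° gives LQ at 67.40° from the x-axis; with |LQ| = 21.4, Q = (32.57, 25.87). ∠LQE = 110.6° gives QE at 136.8° from the x-axis; with |QE| = 20.3, E = (17.77, 39.77). ∠QEK = 44.0° gives EK at -87.20° from the x-axis; with |EK| = 10.7, K = (18.29, 29.08). Then cos ∠TKE = KT·KE / (|KT||KE|), giving 145.0°.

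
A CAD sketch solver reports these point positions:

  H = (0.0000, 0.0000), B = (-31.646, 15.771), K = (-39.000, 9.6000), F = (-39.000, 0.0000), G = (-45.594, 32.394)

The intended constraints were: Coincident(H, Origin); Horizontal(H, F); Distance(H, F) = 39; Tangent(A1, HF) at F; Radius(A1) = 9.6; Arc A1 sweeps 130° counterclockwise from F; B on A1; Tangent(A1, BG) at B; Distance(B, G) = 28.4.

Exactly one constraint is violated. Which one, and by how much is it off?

Distance(B, G) = 28.4 — off by 6.70.

H = (0.00, 0.00) ✓; H.y = 0.00, F.y = 0.00 ✓; |HF| = 39.00 ✓; ∠(KF, FH) = 90.00° ✓; |KF| = 9.600 ✓; bearing(K→B) − bearing(K→F) = 130.0° ✓; |KB| = 9.600 ✓; ∠(KB, BG) = 90.00° ✓; |BG| = 21.70 ✗.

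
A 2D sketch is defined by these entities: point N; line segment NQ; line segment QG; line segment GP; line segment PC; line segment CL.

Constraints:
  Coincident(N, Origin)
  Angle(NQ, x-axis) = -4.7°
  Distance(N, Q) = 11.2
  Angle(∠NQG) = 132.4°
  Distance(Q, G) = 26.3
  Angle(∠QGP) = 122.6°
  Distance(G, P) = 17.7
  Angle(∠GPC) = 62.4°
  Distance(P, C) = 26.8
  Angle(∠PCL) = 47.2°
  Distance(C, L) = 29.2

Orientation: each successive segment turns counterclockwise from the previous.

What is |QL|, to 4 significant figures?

27.66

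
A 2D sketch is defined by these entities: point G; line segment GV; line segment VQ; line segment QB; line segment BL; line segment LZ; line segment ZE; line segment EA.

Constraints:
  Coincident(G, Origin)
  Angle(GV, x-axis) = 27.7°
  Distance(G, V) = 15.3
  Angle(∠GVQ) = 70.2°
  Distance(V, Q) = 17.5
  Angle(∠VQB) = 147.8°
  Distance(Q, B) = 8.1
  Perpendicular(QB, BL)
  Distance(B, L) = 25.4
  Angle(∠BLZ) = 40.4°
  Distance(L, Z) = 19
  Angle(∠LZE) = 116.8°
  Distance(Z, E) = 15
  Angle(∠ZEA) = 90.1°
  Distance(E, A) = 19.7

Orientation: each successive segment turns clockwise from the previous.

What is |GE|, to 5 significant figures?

22.075

G is at the origin; GV runs at 27.7° with length 15.3, so V = (13.547, 7.1121). ∠GVQ = 70.2° gives VQ at -82.100° from the x-axis; with |VQ| = 17.5, Q = (15.952, -10.222). ∠VQB = 147.8° gives QB at -114.30° from the x-axis; with |QB| = 8.1, B = (12.619, -17.604). QB is perpendicular to BL, so BL runs at 155.70°; with |BL| = 25.4, L = (-10.531, -7.1517). ∠BLZ = 40.4° gives LZ at 16.100° from the x-axis; with |LZ| = 19.0, Z = (7.7237, -1.8828). ∠LZE = 116.8° gives ZE at -47.100° from the x-axis; with |ZE| = 15.0, E = (17.935, -12.871). Then |GE| = |E − G| = 22.075.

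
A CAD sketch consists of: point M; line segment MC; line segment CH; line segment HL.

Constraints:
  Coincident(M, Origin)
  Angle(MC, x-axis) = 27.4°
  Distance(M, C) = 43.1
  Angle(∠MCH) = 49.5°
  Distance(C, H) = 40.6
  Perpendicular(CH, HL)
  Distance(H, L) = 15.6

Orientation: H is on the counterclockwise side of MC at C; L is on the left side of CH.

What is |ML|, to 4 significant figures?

21.31

∠MCH = 49.5°, so CH runs at 27.4° + (180° − 49.5°) = 157.9° from the x-axis; with |CH| = 40.6, H = C + 40.6·(cos 157.9°, sin 157.9°) = (0.6478, 35.11). The perpendicularity gives HL at right angles to CH; with |HL| = 15.6 on the left of CH, L = H + 15.6·(-0.3762, -0.9265) = (-5.221, 20.66). Then |ML| = |L − M| = 21.31.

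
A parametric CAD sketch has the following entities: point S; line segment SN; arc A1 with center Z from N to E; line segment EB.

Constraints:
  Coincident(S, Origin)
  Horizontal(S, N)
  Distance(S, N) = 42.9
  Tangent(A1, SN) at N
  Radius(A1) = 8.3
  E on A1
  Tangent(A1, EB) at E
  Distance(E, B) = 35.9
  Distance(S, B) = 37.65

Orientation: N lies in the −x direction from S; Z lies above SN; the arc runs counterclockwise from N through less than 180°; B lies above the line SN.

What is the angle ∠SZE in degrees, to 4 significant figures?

22.04°

S is at the origin; SN is horizontal with |SN| = 42.9 and N on the −x side, so N = (-42.90, 0.000). A1 meets SN tangentially, so ZN is at right angles to SN, so Z = N + (0, 8.3) = (-42.90, 8.300). Since ZE ⟂ EB (tangency), |ZB| = √(8.3² + 35.9²) = 36.85 regardless of where E sits on A1. So B lies on both circle(S, 37.65) and circle(Z, 36.85); the above-SN intersection is B = (-16.39, 33.89). E is the foot of the tangent from B: E = (-35.94, 3.781).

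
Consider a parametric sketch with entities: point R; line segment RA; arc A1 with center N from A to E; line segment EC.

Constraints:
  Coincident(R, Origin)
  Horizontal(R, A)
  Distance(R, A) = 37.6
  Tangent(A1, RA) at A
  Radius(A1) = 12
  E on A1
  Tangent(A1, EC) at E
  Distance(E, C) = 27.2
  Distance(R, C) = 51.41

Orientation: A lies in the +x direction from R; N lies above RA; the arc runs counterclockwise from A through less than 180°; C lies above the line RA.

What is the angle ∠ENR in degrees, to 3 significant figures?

161°

Checks: R = (0.00, 0.00) ✓; |NE| = 12.00 ✓; ∠(NE, EC) = 90.00° ✓; |EC| = 27.20 ✓; |RC| = 51.41 ✓.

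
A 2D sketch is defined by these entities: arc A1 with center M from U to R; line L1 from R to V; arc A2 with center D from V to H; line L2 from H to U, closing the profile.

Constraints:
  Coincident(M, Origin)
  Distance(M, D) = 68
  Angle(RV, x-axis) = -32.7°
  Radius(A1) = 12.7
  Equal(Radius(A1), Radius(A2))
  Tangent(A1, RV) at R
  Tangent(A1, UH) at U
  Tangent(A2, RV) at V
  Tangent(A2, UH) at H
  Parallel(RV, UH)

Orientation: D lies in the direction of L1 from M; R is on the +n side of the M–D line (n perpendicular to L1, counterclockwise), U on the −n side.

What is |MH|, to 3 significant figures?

69.2

Tangency of A1 to both parallel lines with radius 12.7 puts R and U at M ± 12.7·n: R = (6.86, 10.7), U = (-6.86, -10.7). Equal radii place V and H the same way about D: V = D + 12.7·n = (64.1, -26.0), H = D − 12.7·n = (50.4, -47.4). Then |MH| = |H − M| = 69.2.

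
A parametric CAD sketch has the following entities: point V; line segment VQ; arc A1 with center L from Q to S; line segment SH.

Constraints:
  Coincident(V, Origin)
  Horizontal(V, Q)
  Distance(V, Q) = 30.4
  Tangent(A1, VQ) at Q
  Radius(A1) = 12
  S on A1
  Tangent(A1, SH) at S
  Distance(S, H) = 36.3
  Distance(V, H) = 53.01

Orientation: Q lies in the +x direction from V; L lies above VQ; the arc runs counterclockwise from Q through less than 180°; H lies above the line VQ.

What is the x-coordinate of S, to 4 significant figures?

40.42

Checks: V.y = 0.00, Q.y = 0.00 ✓; |LS| = 12.00 ✓; ∠(LS, SH) = 90.00° ✓; |SH| = 36.30 ✓; |VH| = 53.01 ✓.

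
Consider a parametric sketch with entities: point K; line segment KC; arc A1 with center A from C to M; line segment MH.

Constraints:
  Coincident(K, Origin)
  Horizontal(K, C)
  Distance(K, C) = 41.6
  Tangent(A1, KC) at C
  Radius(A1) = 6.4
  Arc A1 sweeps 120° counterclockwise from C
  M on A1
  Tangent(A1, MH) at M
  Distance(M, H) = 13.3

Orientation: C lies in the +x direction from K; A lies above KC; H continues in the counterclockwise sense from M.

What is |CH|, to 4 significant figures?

21.15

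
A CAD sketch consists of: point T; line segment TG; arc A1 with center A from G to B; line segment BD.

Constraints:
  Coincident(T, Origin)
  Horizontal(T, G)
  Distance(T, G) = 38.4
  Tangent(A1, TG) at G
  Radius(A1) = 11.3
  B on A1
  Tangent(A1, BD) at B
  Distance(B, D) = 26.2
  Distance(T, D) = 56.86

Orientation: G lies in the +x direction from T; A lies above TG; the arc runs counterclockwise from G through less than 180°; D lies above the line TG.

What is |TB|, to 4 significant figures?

51.32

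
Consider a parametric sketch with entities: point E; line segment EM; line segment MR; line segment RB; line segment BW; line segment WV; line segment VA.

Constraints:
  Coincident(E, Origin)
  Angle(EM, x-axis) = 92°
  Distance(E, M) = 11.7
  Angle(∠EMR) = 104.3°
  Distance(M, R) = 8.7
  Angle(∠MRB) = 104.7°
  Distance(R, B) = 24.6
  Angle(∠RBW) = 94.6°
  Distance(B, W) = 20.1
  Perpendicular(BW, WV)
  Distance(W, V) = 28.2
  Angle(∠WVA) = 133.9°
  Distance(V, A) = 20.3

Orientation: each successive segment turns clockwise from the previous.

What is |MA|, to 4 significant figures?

14.90

BW is perpendicular to WV, so WV runs at 125.6°; with |WV| = 28.2, V = (-12.15, 4.277). ∠WVA = 133.9° gives VA at 79.50° from the x-axis; with |VA| = 20.3, A = (-8.448, 24.24). Then |MA| = |A − M| = 14.90.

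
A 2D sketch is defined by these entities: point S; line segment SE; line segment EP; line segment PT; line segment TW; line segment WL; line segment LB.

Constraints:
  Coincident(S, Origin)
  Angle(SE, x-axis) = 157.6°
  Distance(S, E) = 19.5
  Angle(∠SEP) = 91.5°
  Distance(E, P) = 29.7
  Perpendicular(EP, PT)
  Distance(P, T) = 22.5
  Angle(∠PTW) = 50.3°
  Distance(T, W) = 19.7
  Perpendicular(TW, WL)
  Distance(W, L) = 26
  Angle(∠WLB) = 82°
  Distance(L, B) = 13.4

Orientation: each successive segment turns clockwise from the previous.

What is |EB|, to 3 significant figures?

40.2

S is at the origin; SE runs at 157.6° with length 19.5, so E = (-18.0, 7.43). ∠SEP = 91.5° gives EP at 69.1° from the x-axis; with |EP| = 29.7, P = (-7.43, 35.2). The perpendicularity gives PT at right angles to EP, so PT runs at -20.9°; with |PT| = 22.5, T = (13.6, 27.2). ∠PTW = 50.3° gives TW at -151° from the x-axis; with |TW| = 19.7, W = (-3.58, 17.5). The perpendicularity gives WL at right angles to TW, so WL runs at 119°; with |WL| = 26.0, L = (-16.3, 40.1). ∠WLB = 82.0° gives LB at 21.4° from the x-axis; with |LB| = 13.4, B = (-3.86, 45.0). Then |EB| = |B − E| = 40.2.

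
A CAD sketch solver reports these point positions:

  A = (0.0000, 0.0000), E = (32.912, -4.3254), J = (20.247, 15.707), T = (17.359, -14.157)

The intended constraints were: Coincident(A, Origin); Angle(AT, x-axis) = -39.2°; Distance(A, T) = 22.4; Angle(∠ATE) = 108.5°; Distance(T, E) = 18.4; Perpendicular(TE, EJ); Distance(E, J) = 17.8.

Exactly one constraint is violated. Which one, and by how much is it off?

Distance(E, J) = 17.8 — off by 5.90.

A = (0.00, 0.00) ✓; AT at -39.20° ✓; |AT| = 22.40 ✓; ∠ATE = 108.5° ✓; |TE| = 18.40 ✓; ∠(TE, EJ) = 90.00° ✓; |EJ| = 23.70 ✗.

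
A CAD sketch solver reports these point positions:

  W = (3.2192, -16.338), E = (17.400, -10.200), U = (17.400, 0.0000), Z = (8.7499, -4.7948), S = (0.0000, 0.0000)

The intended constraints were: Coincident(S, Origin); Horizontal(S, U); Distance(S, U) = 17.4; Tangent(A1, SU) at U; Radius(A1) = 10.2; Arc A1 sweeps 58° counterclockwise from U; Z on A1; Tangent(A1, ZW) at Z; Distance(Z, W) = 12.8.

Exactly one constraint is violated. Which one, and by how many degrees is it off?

Tangent(A1, ZW) at Z — off by 6.40°.

S = (0.00, 0.00) ✓; S.y = 0.00, U.y = 0.00 ✓; |SU| = 17.40 ✓; ∠(EU, US) = 90.00° ✓; |EU| = 10.20 ✓; bearing(E→Z) − bearing(E→U) = 58.00° ✓; |EZ| = 10.20 ✓; ∠(EZ, ZW) = 83.60° ✗; |ZW| = 12.80 ✓.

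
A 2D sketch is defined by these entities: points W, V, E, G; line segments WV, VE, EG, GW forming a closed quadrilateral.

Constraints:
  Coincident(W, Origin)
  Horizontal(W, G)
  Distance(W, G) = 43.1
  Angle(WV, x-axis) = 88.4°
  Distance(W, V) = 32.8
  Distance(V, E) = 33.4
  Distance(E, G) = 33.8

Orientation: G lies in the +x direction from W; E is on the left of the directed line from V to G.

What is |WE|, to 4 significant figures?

47.36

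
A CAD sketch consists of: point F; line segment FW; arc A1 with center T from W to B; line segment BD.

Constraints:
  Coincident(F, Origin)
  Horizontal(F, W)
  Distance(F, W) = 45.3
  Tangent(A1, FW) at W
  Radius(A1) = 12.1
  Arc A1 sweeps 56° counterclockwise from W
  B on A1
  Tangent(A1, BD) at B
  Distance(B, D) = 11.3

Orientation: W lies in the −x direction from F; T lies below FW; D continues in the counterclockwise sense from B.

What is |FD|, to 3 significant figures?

63.4

On A1, W sits at bearing 90° from T; a 56° counterclockwise sweep puts B at bearing 146°, so B = T + 12.1·(cos 146°, sin 146°) = (-55.3, -5.33). The tangent condition forces TB to be normal to BD, so BD runs along (−sin 146°, cos 146°); with |BD| = 11.3, D = (-61.7, -14.7). Then |FD| = |D − F| = 63.4.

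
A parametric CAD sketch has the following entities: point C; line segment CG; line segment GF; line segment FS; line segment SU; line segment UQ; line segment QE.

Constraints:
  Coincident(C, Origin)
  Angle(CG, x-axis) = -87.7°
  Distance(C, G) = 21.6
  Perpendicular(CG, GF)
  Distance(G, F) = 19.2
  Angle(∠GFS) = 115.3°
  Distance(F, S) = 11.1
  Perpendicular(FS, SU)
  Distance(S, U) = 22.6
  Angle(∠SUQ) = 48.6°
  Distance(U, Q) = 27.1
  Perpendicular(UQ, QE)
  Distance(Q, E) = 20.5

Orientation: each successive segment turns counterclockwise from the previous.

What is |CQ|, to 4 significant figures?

30.04

FS ⟂ SU, so SU runs at 157.0°; with |SU| = 22.6, U = (3.585, -1.764). ∠SUQ = 48.6° gives UQ at -71.60° from the x-axis; with |UQ| = 27.1, Q = (12.14, -27.48). Then |CQ| = |Q − C| = 30.04.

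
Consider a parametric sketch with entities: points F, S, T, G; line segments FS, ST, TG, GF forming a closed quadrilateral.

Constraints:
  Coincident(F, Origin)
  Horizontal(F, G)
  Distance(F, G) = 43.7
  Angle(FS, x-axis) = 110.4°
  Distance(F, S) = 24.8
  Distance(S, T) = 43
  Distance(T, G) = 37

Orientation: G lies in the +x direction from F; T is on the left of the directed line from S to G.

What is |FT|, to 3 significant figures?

48.1

Checks: |ST| = 43.00 ✓; |TG| = 37.00 ✓.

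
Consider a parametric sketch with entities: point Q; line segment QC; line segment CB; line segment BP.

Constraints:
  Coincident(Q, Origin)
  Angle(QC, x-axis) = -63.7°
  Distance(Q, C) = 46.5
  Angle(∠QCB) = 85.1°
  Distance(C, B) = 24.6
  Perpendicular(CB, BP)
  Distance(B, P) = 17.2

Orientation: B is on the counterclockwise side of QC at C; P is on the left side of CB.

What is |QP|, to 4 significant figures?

35.69

∠QCB = 85.1°, so CB runs at -63.7° + (180° − 85.1°) = 31.20° from the x-axis; with |CB| = 24.6, B = C + 24.6·(cos 31.20°, sin 31.20°) = (41.64, -28.94). The perpendicularity gives BP at right angles to CB; with |BP| = 17.2 on the left of CB, P = B + 17.2·(-0.5180, 0.8554) = (32.73, -14.23). Then |QP| = |P − Q| = 35.69.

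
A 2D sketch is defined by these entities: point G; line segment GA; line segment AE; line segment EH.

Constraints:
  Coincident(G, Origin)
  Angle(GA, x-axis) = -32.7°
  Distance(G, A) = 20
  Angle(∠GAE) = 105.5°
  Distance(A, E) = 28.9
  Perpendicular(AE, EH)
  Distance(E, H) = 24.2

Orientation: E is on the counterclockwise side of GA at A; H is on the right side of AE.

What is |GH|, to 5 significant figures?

55.341

G is at the origin; GA runs at -32.7° with length 20.0, so A = 20.0·(cos -32.7°, sin -32.7°) = (16.830, -10.805). ∠GAE = 105.5°, so AE runs at -32.7° + (180° − 105.5°) = 41.800° from the x-axis; with |AE| = 28.9, E = A + 28.9·(cos 41.800°, sin 41.800°) = (38.374, 8.4580). The perpendicularity gives EH at right angles to AE; with |EH| = 24.2 on the right of AE, H = E + 24.2·(0.66653, -0.74548) = (54.505, -9.5825). Then |GH| = |H − G| = 55.341.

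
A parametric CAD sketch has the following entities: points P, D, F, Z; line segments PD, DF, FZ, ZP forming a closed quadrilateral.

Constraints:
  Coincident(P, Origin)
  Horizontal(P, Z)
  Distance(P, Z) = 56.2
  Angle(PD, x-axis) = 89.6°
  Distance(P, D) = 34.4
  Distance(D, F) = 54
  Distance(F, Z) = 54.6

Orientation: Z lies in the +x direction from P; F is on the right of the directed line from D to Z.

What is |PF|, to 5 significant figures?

20.051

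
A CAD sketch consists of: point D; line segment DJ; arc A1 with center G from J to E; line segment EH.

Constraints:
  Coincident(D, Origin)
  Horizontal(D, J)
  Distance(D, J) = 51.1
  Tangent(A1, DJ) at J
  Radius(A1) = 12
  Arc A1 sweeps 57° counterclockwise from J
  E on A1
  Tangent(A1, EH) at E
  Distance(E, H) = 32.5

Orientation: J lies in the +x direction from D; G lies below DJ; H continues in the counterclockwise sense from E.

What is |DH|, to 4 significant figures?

40.19

D is at the origin; DJ is horizontal with |DJ| = 51.1 and J on the +x side, so J = (51.10, 0.000). Since A1 is tangent to DJ there, GJ ⟂ DJ, so G = J + (0, -12) = (51.10, -12.00). On A1, J sits at bearing 90° from G; a 57° counterclockwise sweep puts E at bearing 147°, so E = G + 12.0·(cos 147°, sin 147°) = (41.04, -5.464). A1 meets EH tangentially, so GE is at right angles to EH, so EH runs along (−sin 147°, cos 147°); with |EH| = 32.5, H = (23.34, -32.72). Then |DH| = |H − D| = 40.19.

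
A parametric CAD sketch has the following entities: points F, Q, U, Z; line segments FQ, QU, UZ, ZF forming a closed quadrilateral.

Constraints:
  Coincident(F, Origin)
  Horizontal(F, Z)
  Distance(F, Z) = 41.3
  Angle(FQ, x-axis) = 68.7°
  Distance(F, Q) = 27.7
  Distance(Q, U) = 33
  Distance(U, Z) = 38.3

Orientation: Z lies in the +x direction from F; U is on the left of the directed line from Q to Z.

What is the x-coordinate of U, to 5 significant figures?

40.609

Checks: |QU| = 33.00 ✓; |UZ| = 38.30 ✓.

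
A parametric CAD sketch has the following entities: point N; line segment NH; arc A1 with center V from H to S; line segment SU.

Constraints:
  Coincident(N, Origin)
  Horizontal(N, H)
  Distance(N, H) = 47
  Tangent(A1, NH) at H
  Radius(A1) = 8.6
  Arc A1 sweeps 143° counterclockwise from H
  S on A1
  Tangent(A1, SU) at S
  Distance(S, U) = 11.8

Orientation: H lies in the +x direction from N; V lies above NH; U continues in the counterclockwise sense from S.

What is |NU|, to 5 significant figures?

48.344

N is at the origin; N and H share the same y with |NH| = 47.0 and H on the +x side, so H = (47.000, 0.0000). A1 meets NH tangentially, so VH is at right angles to NH, so V = H + (0, 8.6) = (47.000, 8.6000). On A1, H sits at bearing -90° from V; a 143° counterclockwise sweep puts S at bearing 53°, so S = V + 8.6·(cos 53°, sin 53°) = (52.176, 15.468). A1 meets SU tangentially, so VS is at right angles to SU, so SU runs along (−sin 53°, cos 53°); with |SU| = 11.8, U = (42.752, 22.570). Then |NU| = |U − N| = 48.344.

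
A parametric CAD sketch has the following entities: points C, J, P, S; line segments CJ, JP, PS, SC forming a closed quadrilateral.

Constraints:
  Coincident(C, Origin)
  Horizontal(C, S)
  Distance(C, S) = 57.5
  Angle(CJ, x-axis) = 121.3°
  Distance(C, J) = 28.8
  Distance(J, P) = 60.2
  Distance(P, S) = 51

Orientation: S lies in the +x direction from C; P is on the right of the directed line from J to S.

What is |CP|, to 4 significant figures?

31.43

Checks: |JP| = 60.20 ✓; |PS| = 51.00 ✓.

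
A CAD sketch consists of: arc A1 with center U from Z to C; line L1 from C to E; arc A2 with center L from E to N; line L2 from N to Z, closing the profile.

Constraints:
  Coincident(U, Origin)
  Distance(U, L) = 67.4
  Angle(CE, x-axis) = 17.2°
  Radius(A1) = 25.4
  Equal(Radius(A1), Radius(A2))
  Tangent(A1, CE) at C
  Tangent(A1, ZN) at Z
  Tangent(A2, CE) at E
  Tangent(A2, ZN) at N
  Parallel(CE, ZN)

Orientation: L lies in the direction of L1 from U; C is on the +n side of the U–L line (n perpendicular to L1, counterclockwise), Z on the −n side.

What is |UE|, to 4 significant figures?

72.03

The slot axis is L1's direction at 17.2°, so u = (cos 17.2°, sin 17.2°) = (0.9553, 0.2957) and n = (−sin 17.2°, cos 17.2°) = (-0.2957, 0.9553). U is at the origin and L lies 67.4 along u from U, so L = 67.4·u = (64.39, 19.93). Tangency of A1 to both parallel lines with radius 25.4 puts C and Z at U ± 25.4·n: C = (-7.511, 24.26), Z = (7.511, -24.26). Equal radii place E and N the same way about L: E = L + 25.4·n = (56.87, 44.19), N = L − 25.4·n = (71.90, -4.333). Then |UE| = |E − U| = 72.03.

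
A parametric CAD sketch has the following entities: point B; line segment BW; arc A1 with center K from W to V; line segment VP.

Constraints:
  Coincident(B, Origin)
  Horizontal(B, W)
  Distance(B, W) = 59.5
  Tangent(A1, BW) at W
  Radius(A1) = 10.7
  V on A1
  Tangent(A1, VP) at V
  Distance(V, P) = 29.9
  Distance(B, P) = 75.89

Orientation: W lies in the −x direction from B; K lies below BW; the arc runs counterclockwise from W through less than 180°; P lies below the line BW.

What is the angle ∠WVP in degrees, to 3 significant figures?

128°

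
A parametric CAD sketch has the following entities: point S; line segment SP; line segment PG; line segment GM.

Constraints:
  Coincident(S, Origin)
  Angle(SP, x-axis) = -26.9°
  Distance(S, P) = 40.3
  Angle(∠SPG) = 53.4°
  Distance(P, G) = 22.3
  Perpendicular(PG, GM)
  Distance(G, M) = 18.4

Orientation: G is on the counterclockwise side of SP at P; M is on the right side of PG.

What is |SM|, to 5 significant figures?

50.783

S is at the origin; SP runs at -26.9° with length 40.3, so P = 40.3·(cos -26.9°, sin -26.9°) = (35.939, -18.233). ∠SPG = 53.4°, so PG runs at -26.9° + (180° − 53.4°) = 99.700° from the x-axis; with |PG| = 22.3, G = P + 22.3·(cos 99.700°, sin 99.700°) = (32.182, 3.7481). PG ⟂ GM; with |GM| = 18.4 on the right of PG, M = G + 18.4·(0.98570, 0.16849) = (50.319, 6.8483). Then |SM| = |M − S| = 50.783.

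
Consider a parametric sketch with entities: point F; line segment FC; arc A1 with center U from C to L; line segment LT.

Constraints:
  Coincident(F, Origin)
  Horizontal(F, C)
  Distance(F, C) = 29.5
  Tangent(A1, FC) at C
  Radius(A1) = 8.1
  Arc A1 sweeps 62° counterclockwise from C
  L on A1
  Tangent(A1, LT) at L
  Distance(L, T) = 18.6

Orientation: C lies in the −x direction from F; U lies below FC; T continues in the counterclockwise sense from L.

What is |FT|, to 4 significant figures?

49.89

F is at the origin; FC is horizontal with |FC| = 29.5 and C on the −x side, so C = (-29.50, 0.000). A1 meets FC tangentially, so UC is at right angles to FC, so U = C + (0, -8.1) = (-29.50, -8.100). On A1, C sits at bearing 90° from U; a 62° counterclockwise sweep puts L at bearing 152°, so L = U + 8.1·(cos 152°, sin 152°) = (-36.65, -4.297). A1 meets LT tangentially, so UL is at right angles to LT, so LT runs along (−sin 152°, cos 152°); with |LT| = 18.6, T = (-45.38, -20.72). Then |FT| = |T − F| = 49.89.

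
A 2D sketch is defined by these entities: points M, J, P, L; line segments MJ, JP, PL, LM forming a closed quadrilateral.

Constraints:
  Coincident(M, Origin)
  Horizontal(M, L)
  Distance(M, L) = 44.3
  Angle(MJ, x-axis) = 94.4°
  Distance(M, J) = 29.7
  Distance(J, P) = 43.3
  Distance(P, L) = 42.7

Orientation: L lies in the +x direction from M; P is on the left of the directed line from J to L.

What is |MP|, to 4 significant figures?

57.66

Checks: |JP| = 43.30 ✓; |PL| = 42.70 ✓.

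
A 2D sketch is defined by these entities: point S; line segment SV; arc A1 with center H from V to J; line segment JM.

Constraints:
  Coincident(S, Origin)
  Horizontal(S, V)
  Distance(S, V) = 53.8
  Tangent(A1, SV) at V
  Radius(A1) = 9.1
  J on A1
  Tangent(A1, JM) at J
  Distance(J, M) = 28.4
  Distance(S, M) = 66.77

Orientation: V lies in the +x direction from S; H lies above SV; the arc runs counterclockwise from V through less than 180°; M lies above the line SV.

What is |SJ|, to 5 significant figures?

63.601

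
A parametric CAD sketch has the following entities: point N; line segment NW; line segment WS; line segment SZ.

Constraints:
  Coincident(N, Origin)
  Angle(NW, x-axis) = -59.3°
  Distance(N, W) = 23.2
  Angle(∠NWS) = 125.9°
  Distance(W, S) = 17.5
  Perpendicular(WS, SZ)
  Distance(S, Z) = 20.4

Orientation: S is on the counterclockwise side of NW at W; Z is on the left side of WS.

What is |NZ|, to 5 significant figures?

31.145

N is at the origin; NW runs at -59.3° with length 23.2, so W = 23.2·(cos -59.3°, sin -59.3°) = (11.845, -19.949). ∠NWS = 125.9°, so WS runs at -59.3° + (180° − 125.9°) = -5.2000° from the x-axis; with |WS| = 17.5, S = W + 17.5·(cos -5.2000°, sin -5.2000°) = (29.273, -21.535). The perpendicularity gives SZ at right angles to WS; with |SZ| = 20.4 on the left of WS, Z = S + 20.4·(0.090633, 0.99588) = (31.121, -1.2186). Then |NZ| = |Z − N| = 31.145.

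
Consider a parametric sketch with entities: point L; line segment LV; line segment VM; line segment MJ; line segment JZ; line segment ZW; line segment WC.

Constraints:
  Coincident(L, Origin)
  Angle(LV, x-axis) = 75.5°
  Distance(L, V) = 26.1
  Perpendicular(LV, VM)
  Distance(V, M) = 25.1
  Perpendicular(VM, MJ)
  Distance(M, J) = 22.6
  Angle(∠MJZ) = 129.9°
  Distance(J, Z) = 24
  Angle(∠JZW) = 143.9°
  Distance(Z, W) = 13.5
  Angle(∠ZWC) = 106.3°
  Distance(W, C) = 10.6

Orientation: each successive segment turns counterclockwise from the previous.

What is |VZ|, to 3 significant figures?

38.6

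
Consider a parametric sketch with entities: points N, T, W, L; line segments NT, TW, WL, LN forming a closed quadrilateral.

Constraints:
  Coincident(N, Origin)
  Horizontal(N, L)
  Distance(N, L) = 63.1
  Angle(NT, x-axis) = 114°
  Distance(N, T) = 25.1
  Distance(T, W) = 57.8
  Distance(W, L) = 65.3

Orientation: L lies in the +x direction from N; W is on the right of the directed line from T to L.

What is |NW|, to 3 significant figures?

33.1

Checks: |TW| = 57.80 ✓; |WL| = 65.30 ✓.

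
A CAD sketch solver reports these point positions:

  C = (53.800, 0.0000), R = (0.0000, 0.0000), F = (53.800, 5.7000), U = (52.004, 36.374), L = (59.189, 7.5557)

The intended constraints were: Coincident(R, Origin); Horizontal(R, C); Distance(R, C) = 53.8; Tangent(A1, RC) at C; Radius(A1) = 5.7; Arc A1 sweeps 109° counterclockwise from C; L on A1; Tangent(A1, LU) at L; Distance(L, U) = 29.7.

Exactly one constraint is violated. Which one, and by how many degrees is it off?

Tangent(A1, LU) at L — off by 5.00°.

R = (0.00, 0.00) ✓; R.y = 0.00, C.y = 0.00 ✓; |RC| = 53.80 ✓; ∠(FC, CR) = 90.00° ✓; |FC| = 5.700 ✓; bearing(F→L) − bearing(F→C) = 109.0° ✓; |FL| = 5.700 ✓; ∠(FL, LU) = 95.00° ✗; |LU| = 29.70 ✓.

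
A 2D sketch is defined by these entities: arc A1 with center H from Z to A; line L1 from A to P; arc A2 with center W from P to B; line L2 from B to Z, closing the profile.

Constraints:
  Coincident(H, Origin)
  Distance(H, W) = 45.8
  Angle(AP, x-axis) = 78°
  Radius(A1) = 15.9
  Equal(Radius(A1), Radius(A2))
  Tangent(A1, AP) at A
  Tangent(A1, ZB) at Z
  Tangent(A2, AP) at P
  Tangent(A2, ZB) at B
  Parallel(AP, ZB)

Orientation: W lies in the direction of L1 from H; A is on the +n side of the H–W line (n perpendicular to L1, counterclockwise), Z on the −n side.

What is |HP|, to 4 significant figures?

48.48

The slot axis is L1's direction at 78.0°, so u = (cos 78.0°, sin 78.0°) = (0.2079, 0.9781) and n = (−sin 78.0°, cos 78.0°) = (-0.9781, 0.2079). H is at the origin and W lies 45.8 along u from H, so W = 45.8·u = (9.522, 44.80). Tangency of A1 to both parallel lines with radius 15.9 puts A and Z at H ± 15.9·n: A = (-15.55, 3.306), Z = (15.55, -3.306). Equal radii place P and B the same way about W: P = W + 15.9·n = (-6.030, 48.10), B = W − 15.9·n = (25.07, 41.49). Then |HP| = |P − H| = 48.48.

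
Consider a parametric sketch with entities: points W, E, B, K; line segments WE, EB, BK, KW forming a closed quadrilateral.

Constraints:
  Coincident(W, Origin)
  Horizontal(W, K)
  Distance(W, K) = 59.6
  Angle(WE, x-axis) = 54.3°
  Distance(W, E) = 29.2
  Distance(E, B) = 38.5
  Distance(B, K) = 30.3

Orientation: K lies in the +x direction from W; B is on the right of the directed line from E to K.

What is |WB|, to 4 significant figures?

33.87

Checks: |EB| = 38.50 ✓; |BK| = 30.30 ✓.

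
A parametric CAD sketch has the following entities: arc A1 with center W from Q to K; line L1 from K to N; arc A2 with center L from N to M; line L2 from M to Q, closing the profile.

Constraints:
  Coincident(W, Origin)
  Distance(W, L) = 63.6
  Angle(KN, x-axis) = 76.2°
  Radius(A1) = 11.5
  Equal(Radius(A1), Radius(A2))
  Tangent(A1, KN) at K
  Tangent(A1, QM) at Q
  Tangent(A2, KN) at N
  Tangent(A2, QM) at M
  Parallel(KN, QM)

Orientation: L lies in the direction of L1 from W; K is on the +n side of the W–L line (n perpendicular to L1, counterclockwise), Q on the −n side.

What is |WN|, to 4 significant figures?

64.63

The slot axis is L1's direction at 76.2°, so u = (cos 76.2°, sin 76.2°) = (0.2385, 0.9711) and n = (−sin 76.2°, cos 76.2°) = (-0.9711, 0.2385). W is at the origin and L lies 63.6 along u from W, so L = 63.6·u = (15.17, 61.76). Tangency of A1 to both parallel lines with radius 11.5 puts K and Q at W ± 11.5·n: K = (-11.17, 2.743), Q = (11.17, -2.743). Equal radii place N and M the same way about L: N = L + 11.5·n = (4.003, 64.51), M = L − 11.5·n = (26.34, 59.02). Then |WN| = |N − W| = 64.63.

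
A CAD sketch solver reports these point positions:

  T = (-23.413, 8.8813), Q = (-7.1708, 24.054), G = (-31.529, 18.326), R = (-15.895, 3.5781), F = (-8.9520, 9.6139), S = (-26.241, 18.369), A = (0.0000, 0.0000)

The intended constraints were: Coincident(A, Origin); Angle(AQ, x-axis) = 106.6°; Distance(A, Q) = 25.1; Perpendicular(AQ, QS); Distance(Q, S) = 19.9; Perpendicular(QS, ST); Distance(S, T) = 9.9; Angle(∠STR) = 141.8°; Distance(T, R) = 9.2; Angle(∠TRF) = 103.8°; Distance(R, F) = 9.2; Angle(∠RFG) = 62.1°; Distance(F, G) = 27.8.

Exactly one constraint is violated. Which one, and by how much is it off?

Distance(F, G) = 27.8 — off by 3.60.

A = (0.00, 0.00) ✓; AQ at 106.6° ✓; |AQ| = 25.10 ✓; ∠(AQ, QS) = 90.00° ✓; |QS| = 19.90 ✓; ∠(QS, ST) = 90.00° ✓; |ST| = 9.900 ✓; ∠STR = 141.8° ✓; |TR| = 9.200 ✓; ∠TRF = 103.8° ✓; |RF| = 9.200 ✓; ∠RFG = 62.10° ✓; |FG| = 24.20 ✗.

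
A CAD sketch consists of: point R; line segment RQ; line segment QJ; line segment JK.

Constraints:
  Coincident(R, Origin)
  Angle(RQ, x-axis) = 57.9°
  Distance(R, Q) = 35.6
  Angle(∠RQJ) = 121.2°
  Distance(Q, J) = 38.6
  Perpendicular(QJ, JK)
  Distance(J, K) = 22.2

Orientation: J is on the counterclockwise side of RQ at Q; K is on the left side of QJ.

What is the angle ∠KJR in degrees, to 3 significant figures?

61.9°

R is at the origin; RQ runs at 57.9° with length 35.6, so Q = 35.6·(cos 57.9°, sin 57.9°) = (18.9, 30.2). ∠RQJ = 121.2°, so QJ runs at 57.9° + (180° − 121.2°) = 117° from the x-axis; with |QJ| = 38.6, J = Q + 38.6·(cos 117°, sin 117°) = (1.57, 64.6). The perpendicularity gives JK at right angles to QJ; with |JK| = 22.2 on the left of QJ, K = J + 22.2·(-0.893, -0.449) = (-18.3, 54.7). Then cos ∠KJR = JK·JR / (|JK||JR|), giving 61.9°.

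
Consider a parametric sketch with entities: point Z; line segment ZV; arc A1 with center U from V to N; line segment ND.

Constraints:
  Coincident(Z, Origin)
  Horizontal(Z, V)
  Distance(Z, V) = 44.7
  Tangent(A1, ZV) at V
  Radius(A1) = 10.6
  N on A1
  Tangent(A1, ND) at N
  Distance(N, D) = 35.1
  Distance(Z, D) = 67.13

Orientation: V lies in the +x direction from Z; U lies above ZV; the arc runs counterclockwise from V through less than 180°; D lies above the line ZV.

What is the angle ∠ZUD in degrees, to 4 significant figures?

108.2°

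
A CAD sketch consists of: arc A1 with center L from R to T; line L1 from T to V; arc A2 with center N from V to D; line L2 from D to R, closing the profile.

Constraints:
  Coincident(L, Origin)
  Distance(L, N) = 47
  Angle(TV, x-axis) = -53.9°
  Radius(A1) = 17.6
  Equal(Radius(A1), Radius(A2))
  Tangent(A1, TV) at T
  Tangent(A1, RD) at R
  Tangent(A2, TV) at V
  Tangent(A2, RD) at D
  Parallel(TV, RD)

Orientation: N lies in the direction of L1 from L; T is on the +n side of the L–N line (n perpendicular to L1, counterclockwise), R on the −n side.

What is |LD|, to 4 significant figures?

50.19

The slot axis is L1's direction at -53.9°, so u = (cos -53.9°, sin -53.9°) = (0.5892, -0.8080) and n = (−sin -53.9°, cos -53.9°) = (0.8080, 0.5892). L is at the origin and N lies 47.0 along u from L, so N = 47.0·u = (27.69, -37.98). Tangency of A1 to both parallel lines with radius 17.6 puts T and R at L ± 17.6·n: T = (14.22, 10.37), R = (-14.22, -10.37). Equal radii place V and D the same way about N: V = N + 17.6·n = (41.91, -27.61), D = N − 17.6·n = (13.47, -48.35). Then |LD| = |D − L| = 50.19.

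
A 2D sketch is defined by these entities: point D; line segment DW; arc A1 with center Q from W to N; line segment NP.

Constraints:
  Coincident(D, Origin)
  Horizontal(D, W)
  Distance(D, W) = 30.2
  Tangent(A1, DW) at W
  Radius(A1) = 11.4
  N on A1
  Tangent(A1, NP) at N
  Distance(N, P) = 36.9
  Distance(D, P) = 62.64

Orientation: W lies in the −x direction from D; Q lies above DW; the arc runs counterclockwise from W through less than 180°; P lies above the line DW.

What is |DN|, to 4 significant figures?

26.63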